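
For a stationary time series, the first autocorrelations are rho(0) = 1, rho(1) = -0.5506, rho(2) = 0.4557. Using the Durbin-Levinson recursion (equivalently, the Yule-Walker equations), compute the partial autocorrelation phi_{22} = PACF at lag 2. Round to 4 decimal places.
\phi_{22} = 0.2189

The PACF at lag k is phi_{kk}, the last component of the solution
to the Yule-Walker system G_k phi = r_k where
  (G_k)_{ij} = rho(|i - j|), (r_k)_i = rho(i), i,j = 1..k.
Equivalently, Durbin-Levinson gives phi_{kk} iteratively:
  phi_{11} = rho(1)
  phi_{kk} = [rho(k) - sum_{j=1..k-1} phi_{k-1,j} rho(k-j)]
            / [1 - sum_{j=1..k-1} phi_{k-1,j} rho(j)],
  phi_{k,j} = phi_{k-1,j} - phi_{kk} phi_{k-1,k-j},  j = 1..k-1.
Step k = 1:
  phi_11 = rho(1) = -0.5506.
Step k = 2:
  phi_22 = [rho(2) - phi_11 rho(1)] / [1 - phi_11 rho(1)] = [0.4557 - (-0.5506)(-0.5506)] / [1 - (-0.5506)(-0.5506)]
         = 0.15253964 / 0.69683964 = 0.2189.
Therefore phi_{22} = 0.2189.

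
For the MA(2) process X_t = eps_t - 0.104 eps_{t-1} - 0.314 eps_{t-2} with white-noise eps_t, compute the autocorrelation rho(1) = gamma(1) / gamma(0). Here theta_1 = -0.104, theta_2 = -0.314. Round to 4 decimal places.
\rho(1) = -0.0643

For an MA(q) process with theta_0 = 1, the autocovariance is
  gamma(k) = sigma^2 * sum_{i=0..q-k} theta_i * theta_{i+k},
and rho(k) = gamma(k) / gamma(0). Sigma^2 cancels.
  numerator   = (1)*(-0.104) + (-0.104)*(-0.314) = -0.071344.
  denominator = (1)^2 + (-0.104)^2 + (-0.314)^2 = 1.109412.
  rho(1) = -0.071344 / 1.109412 = -0.0643.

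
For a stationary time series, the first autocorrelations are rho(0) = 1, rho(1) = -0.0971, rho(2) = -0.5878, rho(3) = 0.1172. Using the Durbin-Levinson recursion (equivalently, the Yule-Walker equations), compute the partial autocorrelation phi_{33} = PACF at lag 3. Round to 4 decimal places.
\phi_{33} = -0.0521

The PACF at lag k is phi_{kk}, the last component of the solution
to the Yule-Walker system G_k phi = r_k where
  (G_k)_{ij} = rho(|i - j|), (r_k)_i = rho(i), i,j = 1..k.
Equivalently, Durbin-Levinson gives phi_{kk} iteratively:
  phi_{11} = rho(1)
  phi_{kk} = [rho(k) - sum_{j=1..k-1} phi_{k-1,j} rho(k-j)]
            / [1 - sum_{j=1..k-1} phi_{k-1,j} rho(j)],
  phi_{k,j} = phi_{k-1,j} - phi_{kk} phi_{k-1,k-j},  j = 1..k-1.
Step k = 1:
  phi_11 = rho(1) = -0.0971.
Step k = 2:
  phi_22 = [rho(2) - phi_11 rho(1)] / [1 - phi_11 rho(1)] = [-0.5878 - (-0.0971)(-0.0971)] / [1 - (-0.0971)(-0.0971)]
         = -0.59722841 / 0.99057159 = -0.602913.
  Update: phi_21 = phi_11 - phi_22 phi_11 = -0.0971 - (-0.602913)(-0.0971) = -0.155643.
Step k = 3:
  phi_33 = [rho(3) - phi_21 rho(2) - phi_22 rho(1)] / [1 - phi_21 rho(1) - phi_22 rho(2)]
    numerator   = 0.1172 - (-0.155643)(-0.5878) - (-0.602913)(-0.0971) = -0.03282971
    denominator = 1 - (-0.155643)(-0.0971) - (-0.602913)(-0.5878) = 0.63049487
  phi_33 = -0.03282971 / 0.63049487 = -0.0521.
Therefore phi_{33} = -0.0521.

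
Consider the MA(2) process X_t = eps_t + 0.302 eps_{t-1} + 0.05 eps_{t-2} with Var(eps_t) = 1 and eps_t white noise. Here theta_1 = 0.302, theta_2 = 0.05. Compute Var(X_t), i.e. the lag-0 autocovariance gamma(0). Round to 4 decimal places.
\gamma(0) = 1.0937

For an MA(q) process X_t = eps_t + sum_i theta_i eps_{t-i} with
Var(eps_t) = sigma^2, the variance is
  gamma(0) = sigma^2 * (1 + sum_i theta_i^2).
  sum_i theta_i^2 = (0.302)^2 + (0.05)^2 = 0.091204 + 0.0025 = 0.093704.
  gamma(0) = 1 * (1 + 0.093704) = 1 * 1.093704 = 1.093704, which rounds to 1.0937.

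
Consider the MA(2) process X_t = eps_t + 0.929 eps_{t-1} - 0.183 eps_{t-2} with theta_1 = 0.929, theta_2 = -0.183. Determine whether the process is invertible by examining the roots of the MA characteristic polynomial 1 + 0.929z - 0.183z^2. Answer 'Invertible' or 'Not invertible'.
\text{Not invertible}

The MA(q) characteristic polynomial is P(z) = 1 + 0.929z - 0.183z^2.
Invertibility requires all roots to lie outside the unit circle, i.e. |z| > 1 for every root.
Set 1 + (0.929) z + (-0.183) z^2 = 0, i.e. a z^2 + b z + c = 0 with a = -0.183, b = 0.929, c = 1.
Discriminant D = b^2 - 4ac = (0.929)^2 - 4*(-0.183)*1 = 0.863041 - (-0.732) = 1.595041.
D >= 0, so the roots are real: z = (-b +/- sqrt(D)) / (2a) = (-0.929 +/- 1.262949) / (-0.366).
  z_1 = (-0.929 + 1.262949) / (-0.366) = -0.9124,   |z_1| = 0.9124.
  z_2 = (-0.929 - 1.262949) / (-0.366) = 5.9889,   |z_2| = 5.9889.
Moduli of all roots: 0.9124, 5.9889.
All moduli strictly greater than 1? No.
Verdict: Not invertible.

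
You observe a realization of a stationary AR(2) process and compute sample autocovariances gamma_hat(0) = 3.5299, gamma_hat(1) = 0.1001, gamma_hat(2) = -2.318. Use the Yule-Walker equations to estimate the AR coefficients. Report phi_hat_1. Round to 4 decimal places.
\hat\phi_{1} = 0.0470

The Yule-Walker equations for an AR(p) process read, in matrix form,
  Gamma_p phi = r_p,   with   (Gamma_p)_{ij} = gamma(|i - j|),
                       (r_p)_i = gamma(i),   i,j = 1..p.
Substitute the sample gammas (Toeplitz matrix and right-hand side of size 2):
  Gamma_p = [[3.5299, 0.1001], [0.1001, 3.5299]]
  r_p     = [0.1001, -2.318]
Written out:
  3.5299 phi_1 + 0.1001 phi_2 = 0.1001
  0.1001 phi_1 + 3.5299 phi_2 = -2.318
Solve by Cramer's rule:
  det = gamma(0)^2 - gamma(1)^2 = (3.5299)^2 - (0.1001)^2 = 12.46019401 - 0.01002001 = 12.450174
  phi_hat_1 = [gamma(1) gamma(0) - gamma(1) gamma(2)] / det = [(0.1001)(3.5299) - (0.1001)(-2.318)] / 12.450174 = 0.58537479 / 12.450174 = 0.047
  phi_hat_2 = [gamma(0) gamma(2) - gamma(1)^2] / det = [(3.5299)(-2.318) - (0.1001)^2] / 12.450174 = -8.19232821 / 12.450174 = -0.658
So phi_hat = [0.0470, -0.6580].
Therefore phi_hat_1 = 0.0470.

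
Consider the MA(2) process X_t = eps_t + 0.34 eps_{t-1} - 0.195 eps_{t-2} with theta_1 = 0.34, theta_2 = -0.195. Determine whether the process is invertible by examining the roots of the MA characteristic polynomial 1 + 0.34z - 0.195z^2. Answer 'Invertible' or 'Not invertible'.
\text{Invertible}

The MA(q) characteristic polynomial is P(z) = 1 + 0.34z - 0.195z^2.
Invertibility requires all roots to lie outside the unit circle, i.e. |z| > 1 for every root.
Set 1 + (0.34) z + (-0.195) z^2 = 0, i.e. a z^2 + b z + c = 0 with a = -0.195, b = 0.34, c = 1.
Discriminant D = b^2 - 4ac = (0.34)^2 - 4*(-0.195)*1 = 0.1156 - (-0.78) = 0.8956.
D >= 0, so the roots are real: z = (-b +/- sqrt(D)) / (2a) = (-0.34 +/- 0.946361) / (-0.39).
  z_1 = (-0.34 + 0.946361) / (-0.39) = -1.5548,   |z_1| = 1.5548.
  z_2 = (-0.34 - 0.946361) / (-0.39) = 3.2984,   |z_2| = 3.2984.
Moduli of all roots: 1.5548, 3.2984.
All moduli strictly greater than 1? Yes.
Verdict: Invertible.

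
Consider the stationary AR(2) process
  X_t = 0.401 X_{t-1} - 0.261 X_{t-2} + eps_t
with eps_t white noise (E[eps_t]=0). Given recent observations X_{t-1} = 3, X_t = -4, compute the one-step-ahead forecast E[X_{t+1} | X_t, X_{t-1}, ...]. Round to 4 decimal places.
E[X_{t+1} \mid \mathcal F_t] = -2.3870

For an AR(p) model X_t = c + sum_i phi_i X_{t-i} + eps_t, the
one-step-ahead conditional mean is
  E[X_{t+1} | X_t, ...] = c + sum_i phi_i X_{t+1-i}.
Substitute known values:
  E[X_{t+1} | ...] = (0.401) * (-4) + (-0.261) * (3)
                   = -2.3870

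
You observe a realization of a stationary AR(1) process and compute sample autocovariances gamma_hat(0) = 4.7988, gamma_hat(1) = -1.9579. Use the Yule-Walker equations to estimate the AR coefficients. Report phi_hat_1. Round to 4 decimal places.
\hat\phi_{1} = -0.4080

The Yule-Walker equations for an AR(p) process read, in matrix form,
  Gamma_p phi = r_p,   with   (Gamma_p)_{ij} = gamma(|i - j|),
                       (r_p)_i = gamma(i),   i,j = 1..p.
Substitute the sample gammas (Toeplitz matrix and right-hand side of size 1):
  Gamma_p = [[4.7988]]
  r_p     = [-1.9579]
With p = 1 this is the single equation gamma(0) phi_1 = gamma(1):
  phi_hat_1 = gamma(1) / gamma(0) = -1.9579 / 4.7988 = -0.4080.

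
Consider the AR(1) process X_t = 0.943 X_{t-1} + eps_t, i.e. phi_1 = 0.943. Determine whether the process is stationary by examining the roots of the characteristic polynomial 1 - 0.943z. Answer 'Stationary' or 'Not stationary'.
\text{Stationary}

The AR(p) characteristic polynomial is P(z) = 1 - 0.943z.
Stationarity requires all roots to lie outside the unit circle, i.e. |z| > 1 for every root.
This is linear in z: 1 + (-0.943) z = 0  =>  z = -1/(-0.943) = 1.060445,  |z| = 1.060445.
Moduli of all roots: 1.0604.
All moduli strictly greater than 1? Yes.
Verdict: Stationary.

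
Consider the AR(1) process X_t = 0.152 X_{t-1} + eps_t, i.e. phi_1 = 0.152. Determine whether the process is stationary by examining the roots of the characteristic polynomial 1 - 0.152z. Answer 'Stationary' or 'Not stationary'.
\text{Stationary}

The AR(p) characteristic polynomial is P(z) = 1 - 0.152z.
Stationarity requires all roots to lie outside the unit circle, i.e. |z| > 1 for every root.
This is linear in z: 1 + (-0.152) z = 0  =>  z = -1/(-0.152) = 6.578947,  |z| = 6.578947.
Moduli of all roots: 6.5789.
All moduli strictly greater than 1? Yes.
Verdict: Stationary.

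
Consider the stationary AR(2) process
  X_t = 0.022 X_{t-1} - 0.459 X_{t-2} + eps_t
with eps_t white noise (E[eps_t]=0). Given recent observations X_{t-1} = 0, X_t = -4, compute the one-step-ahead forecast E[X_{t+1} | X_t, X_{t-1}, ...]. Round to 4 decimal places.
E[X_{t+1} \mid \mathcal F_t] = -0.0880

For an AR(p) model X_t = c + sum_i phi_i X_{t-i} + eps_t, the
one-step-ahead conditional mean is
  E[X_{t+1} | X_t, ...] = c + sum_i phi_i X_{t+1-i}.
Substitute known values:
  E[X_{t+1} | ...] = (0.022) * (-4) + (-0.459) * (0)
                   = -0.0880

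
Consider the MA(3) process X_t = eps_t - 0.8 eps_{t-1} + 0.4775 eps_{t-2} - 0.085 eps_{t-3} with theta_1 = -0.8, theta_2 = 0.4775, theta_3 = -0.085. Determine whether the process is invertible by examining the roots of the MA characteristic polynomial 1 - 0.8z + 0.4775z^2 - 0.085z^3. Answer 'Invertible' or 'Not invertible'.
\text{Invertible}

The MA(q) characteristic polynomial is P(z) = 1 - 0.8z + 0.4775z^2 - 0.085z^3.
Invertibility requires all roots to lie outside the unit circle, i.e. |z| > 1 for every root.
Degree 3: look for a simple real root z0 first, then factor out (1 - z/z0) and solve the remaining quadratic.
Testing z0 = 4: P(4) = 1 + (-0.8)(4) + (0.4775)(4)^2 + (-0.085)(4)^3
  = 1 + (-3.2) + (7.64) + (-5.44) = 0.  So z_0 = 4 is a root, |z_0| = 4.
Divide out the factor (1 - 0.25 z) = (1 - z/z0) (since 1/z0 = 0.25):
  P(z) = (1 - 0.25 z)(1 + (-0.55) z + (0.34) z^2)
  [check: z-coef -0.55 - (0.25) = -0.8; z^2-coef 0.34 - (0.25)(-0.55) = 0.4775; z^3-coef -(0.25)(0.34) = -0.085.]
Remaining roots from the quadratic factor 1 + (-0.55) z + (0.34) z^2:
  Set 1 + (-0.55) z + (0.34) z^2 = 0, i.e. a z^2 + b z + c = 0 with a = 0.34, b = -0.55, c = 1.
  Discriminant D = b^2 - 4ac = (-0.55)^2 - 4*(0.34)*1 = 0.3025 - (1.36) = -1.0575.
  D < 0, so the roots are the complex-conjugate pair z = (-b +/- i sqrt(-D)) / (2a) = 0.8088 +/- 1.5123i.
  For a conjugate pair |z|^2 = z * conj(z) = (product of roots) = c/a = 1/(0.34) = 2.941176, so |z| = sqrt(2.941176) = 1.715 for both roots.
Moduli of all roots: 4.0000, 1.7150, 1.7150.
All moduli strictly greater than 1? Yes.
Verdict: Invertible.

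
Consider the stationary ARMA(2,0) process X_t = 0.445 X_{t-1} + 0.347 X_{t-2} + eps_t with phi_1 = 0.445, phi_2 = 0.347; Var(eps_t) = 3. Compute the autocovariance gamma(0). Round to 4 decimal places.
\gamma(0) = 6.3680

Multiply the model equation by X_{t-k} and take expectations. With theta_0 = psi_0 = 1 and psi_j the MA(infinity) weights, this gives
  gamma(k) - sum_i phi_i gamma(k-i) = c_k,
  c_k = sigma^2 * sum_{j=k..q} theta_j psi_{j-k}   (c_k = 0 for k > q),
using gamma(-m) = gamma(m).
Pure AR (q = 0): c_0 = sigma^2 = 3, c_k = 0 for k >= 1.
Equations for k = 0, 1, 2 (AR order 2, c_2 = 0):
  (E0) gamma(0) = phi_1 gamma(1) + phi_2 gamma(2) + c_0
  (E1) gamma(1) = phi_1 gamma(0) + phi_2 gamma(1) + c_1
  (E2) gamma(2) = phi_1 gamma(1) + phi_2 gamma(0)
From (E1): gamma(1) = A gamma(0) + B with
  A = phi_1 / (1 - phi_2) = 0.445 / 0.653 = 0.68147,   B = c_1 / (1 - phi_2) = 0 / 0.653 = 0.
Insert (E2) into (E0): gamma(0) (1 - phi_2^2) = phi_1 (1 + phi_2) gamma(1) + c_0.
  phi_1 (1 + phi_2) = (0.445)(1.347) = 0.599415,   1 - phi_2^2 = 0.879591.
Replace gamma(1) by A gamma(0) + B and collect gamma(0):
  gamma(0) [0.879591 - (0.599415)(0.68147)] = c_0 = 3
  gamma(0) * 0.471108 = 3
  gamma(0) = 3 / 0.471108 = 6.367972.
Therefore gamma(0) = 6.3680 (to 4 decimal places).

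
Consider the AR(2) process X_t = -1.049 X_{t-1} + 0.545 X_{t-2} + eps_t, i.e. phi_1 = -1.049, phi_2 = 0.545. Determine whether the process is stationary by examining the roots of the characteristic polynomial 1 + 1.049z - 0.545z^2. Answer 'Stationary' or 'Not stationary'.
\text{Not stationary}

The AR(p) characteristic polynomial is P(z) = 1 + 1.049z - 0.545z^2.
Stationarity requires all roots to lie outside the unit circle, i.e. |z| > 1 for every root.
Set 1 + (1.049) z + (-0.545) z^2 = 0, i.e. a z^2 + b z + c = 0 with a = -0.545, b = 1.049, c = 1.
Discriminant D = b^2 - 4ac = (1.049)^2 - 4*(-0.545)*1 = 1.100401 - (-2.18) = 3.280401.
D >= 0, so the roots are real: z = (-b +/- sqrt(D)) / (2a) = (-1.049 +/- 1.811188) / (-1.09).
  z_1 = (-1.049 + 1.811188) / (-1.09) = -0.6993,   |z_1| = 0.6993.
  z_2 = (-1.049 - 1.811188) / (-1.09) = 2.624,   |z_2| = 2.624.
Moduli of all roots: 0.6993, 2.6240.
All moduli strictly greater than 1? No.
Verdict: Not stationary.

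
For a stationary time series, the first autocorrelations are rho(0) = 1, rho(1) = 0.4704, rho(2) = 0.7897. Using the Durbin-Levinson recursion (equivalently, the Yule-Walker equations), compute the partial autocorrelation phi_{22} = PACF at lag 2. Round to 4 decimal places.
\phi_{22} = 0.7299

The PACF at lag k is phi_{kk}, the last component of the solution
to the Yule-Walker system G_k phi = r_k where
  (G_k)_{ij} = rho(|i - j|), (r_k)_i = rho(i), i,j = 1..k.
Equivalently, Durbin-Levinson gives phi_{kk} iteratively:
  phi_{11} = rho(1)
  phi_{kk} = [rho(k) - sum_{j=1..k-1} phi_{k-1,j} rho(k-j)]
            / [1 - sum_{j=1..k-1} phi_{k-1,j} rho(j)],
  phi_{k,j} = phi_{k-1,j} - phi_{kk} phi_{k-1,k-j},  j = 1..k-1.
Step k = 1:
  phi_11 = rho(1) = 0.4704.
Step k = 2:
  phi_22 = [rho(2) - phi_11 rho(1)] / [1 - phi_11 rho(1)] = [0.7897 - (0.4704)(0.4704)] / [1 - (0.4704)(0.4704)]
         = 0.56842384 / 0.77872384 = 0.7299.
Therefore phi_{22} = 0.7299.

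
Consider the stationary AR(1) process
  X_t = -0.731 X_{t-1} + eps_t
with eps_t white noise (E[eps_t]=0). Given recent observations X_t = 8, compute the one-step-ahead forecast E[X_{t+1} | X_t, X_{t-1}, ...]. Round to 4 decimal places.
E[X_{t+1} \mid \mathcal F_t] = -5.8480

For an AR(p) model X_t = c + sum_i phi_i X_{t-i} + eps_t, the
one-step-ahead conditional mean is
  E[X_{t+1} | X_t, ...] = c + sum_i phi_i X_{t+1-i}.
Substitute known values:
  E[X_{t+1} | ...] = (-0.731) * (8)
                   = -5.8480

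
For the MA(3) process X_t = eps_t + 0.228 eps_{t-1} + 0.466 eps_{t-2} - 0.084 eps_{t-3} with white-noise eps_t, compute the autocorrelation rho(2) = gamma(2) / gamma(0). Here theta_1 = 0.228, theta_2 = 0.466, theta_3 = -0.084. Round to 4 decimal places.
\rho(2) = 0.3501

For an MA(q) process with theta_0 = 1, the autocovariance is
  gamma(k) = sigma^2 * sum_{i=0..q-k} theta_i * theta_{i+k},
and rho(k) = gamma(k) / gamma(0). Sigma^2 cancels.
  numerator   = (1)*(0.466) + (0.228)*(-0.084) = 0.446848.
  denominator = (1)^2 + (0.228)^2 + (0.466)^2 + (-0.084)^2 = 1.276196.
  rho(2) = 0.446848 / 1.276196 = 0.3501.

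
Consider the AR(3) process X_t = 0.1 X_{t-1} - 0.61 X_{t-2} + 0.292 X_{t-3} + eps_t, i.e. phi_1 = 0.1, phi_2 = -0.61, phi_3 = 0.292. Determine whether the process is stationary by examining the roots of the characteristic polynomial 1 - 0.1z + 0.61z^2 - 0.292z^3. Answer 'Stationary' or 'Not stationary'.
\text{Stationary}

The AR(p) characteristic polynomial is P(z) = 1 - 0.1z + 0.61z^2 - 0.292z^3.
Stationarity requires all roots to lie outside the unit circle, i.e. |z| > 1 for every root.
Degree 3: look for a simple real root z0 first, then factor out (1 - z/z0) and solve the remaining quadratic.
Testing z0 = 2.5: P(2.5) = 1 + (-0.1)(2.5) + (0.61)(2.5)^2 + (-0.292)(2.5)^3
  = 1 + (-0.25) + (3.8125) + (-4.5625) = 0.  So z_0 = 2.5 is a root, |z_0| = 2.5.
Divide out the factor (1 - 0.4 z) = (1 - z/z0) (since 1/z0 = 0.4):
  P(z) = (1 - 0.4 z)(1 + (0.3) z + (0.73) z^2)
  [check: z-coef 0.3 - (0.4) = -0.1; z^2-coef 0.73 - (0.4)(0.3) = 0.61; z^3-coef -(0.4)(0.73) = -0.292.]
Remaining roots from the quadratic factor 1 + (0.3) z + (0.73) z^2:
  Set 1 + (0.3) z + (0.73) z^2 = 0, i.e. a z^2 + b z + c = 0 with a = 0.73, b = 0.3, c = 1.
  Discriminant D = b^2 - 4ac = (0.3)^2 - 4*(0.73)*1 = 0.09 - (2.92) = -2.83.
  D < 0, so the roots are the complex-conjugate pair z = (-b +/- i sqrt(-D)) / (2a) = -0.2055 +/- 1.1522i.
  For a conjugate pair |z|^2 = z * conj(z) = (product of roots) = c/a = 1/(0.73) = 1.369863, so |z| = sqrt(1.369863) = 1.1704 for both roots.
Moduli of all roots: 2.5000, 1.1704, 1.1704.
All moduli strictly greater than 1? Yes.
Verdict: Stationary.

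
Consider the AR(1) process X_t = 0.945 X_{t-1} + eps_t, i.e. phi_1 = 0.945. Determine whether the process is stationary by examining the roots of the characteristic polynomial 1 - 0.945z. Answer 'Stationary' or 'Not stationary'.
\text{Stationary}

The AR(p) characteristic polynomial is P(z) = 1 - 0.945z.
Stationarity requires all roots to lie outside the unit circle, i.e. |z| > 1 for every root.
This is linear in z: 1 + (-0.945) z = 0  =>  z = -1/(-0.945) = 1.058201,  |z| = 1.058201.
Moduli of all roots: 1.0582.
All moduli strictly greater than 1? Yes.
Verdict: Stationary.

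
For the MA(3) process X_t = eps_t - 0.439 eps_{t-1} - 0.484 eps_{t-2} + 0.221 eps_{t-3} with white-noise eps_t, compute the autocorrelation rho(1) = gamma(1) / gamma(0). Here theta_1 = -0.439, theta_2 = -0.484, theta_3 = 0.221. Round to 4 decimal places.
\rho(1) = -0.2260

For an MA(q) process with theta_0 = 1, the autocovariance is
  gamma(k) = sigma^2 * sum_{i=0..q-k} theta_i * theta_{i+k},
and rho(k) = gamma(k) / gamma(0). Sigma^2 cancels.
  numerator   = (1)*(-0.439) + (-0.439)*(-0.484) + (-0.484)*(0.221) = -0.333488.
  denominator = (1)^2 + (-0.439)^2 + (-0.484)^2 + (0.221)^2 = 1.475818.
  rho(1) = -0.333488 / 1.475818 = -0.2260.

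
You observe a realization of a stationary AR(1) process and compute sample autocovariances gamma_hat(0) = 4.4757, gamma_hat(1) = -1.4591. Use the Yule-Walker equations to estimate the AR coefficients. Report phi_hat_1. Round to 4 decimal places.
\hat\phi_{1} = -0.3260

The Yule-Walker equations for an AR(p) process read, in matrix form,
  Gamma_p phi = r_p,   with   (Gamma_p)_{ij} = gamma(|i - j|),
                       (r_p)_i = gamma(i),   i,j = 1..p.
Substitute the sample gammas (Toeplitz matrix and right-hand side of size 1):
  Gamma_p = [[4.4757]]
  r_p     = [-1.4591]
With p = 1 this is the single equation gamma(0) phi_1 = gamma(1):
  phi_hat_1 = gamma(1) / gamma(0) = -1.4591 / 4.4757 = -0.3260.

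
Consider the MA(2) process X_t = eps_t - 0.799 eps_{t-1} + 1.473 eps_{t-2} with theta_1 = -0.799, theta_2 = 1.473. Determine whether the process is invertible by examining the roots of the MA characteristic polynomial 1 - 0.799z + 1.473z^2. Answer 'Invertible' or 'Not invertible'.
\text{Not invertible}

The MA(q) characteristic polynomial is P(z) = 1 - 0.799z + 1.473z^2.
Invertibility requires all roots to lie outside the unit circle, i.e. |z| > 1 for every root.
Set 1 + (-0.799) z + (1.473) z^2 = 0, i.e. a z^2 + b z + c = 0 with a = 1.473, b = -0.799, c = 1.
Discriminant D = b^2 - 4ac = (-0.799)^2 - 4*(1.473)*1 = 0.638401 - (5.892) = -5.253599.
D < 0, so the roots are the complex-conjugate pair z = (-b +/- i sqrt(-D)) / (2a) = 0.2712 +/- 0.778i.
For a conjugate pair |z|^2 = z * conj(z) = (product of roots) = c/a = 1/(1.473) = 0.678887, so |z| = sqrt(0.678887) = 0.8239 for both roots.
Moduli of all roots: 0.8239, 0.8239.
All moduli strictly greater than 1? No.
Verdict: Not invertible.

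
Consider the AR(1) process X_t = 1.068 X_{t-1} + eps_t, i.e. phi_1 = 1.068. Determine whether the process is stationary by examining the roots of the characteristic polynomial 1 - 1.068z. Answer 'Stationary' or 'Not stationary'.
\text{Not stationary}

The AR(p) characteristic polynomial is P(z) = 1 - 1.068z.
Stationarity requires all roots to lie outside the unit circle, i.e. |z| > 1 for every root.
This is linear in z: 1 + (-1.068) z = 0  =>  z = -1/(-1.068) = 0.93633,  |z| = 0.93633.
Moduli of all roots: 0.9363.
All moduli strictly greater than 1? No.
Verdict: Not stationary.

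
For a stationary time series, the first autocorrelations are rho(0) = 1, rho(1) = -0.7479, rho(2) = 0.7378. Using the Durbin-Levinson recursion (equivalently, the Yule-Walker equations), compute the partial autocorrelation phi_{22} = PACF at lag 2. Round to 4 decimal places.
\phi_{22} = 0.4050

The PACF at lag k is phi_{kk}, the last component of the solution
to the Yule-Walker system G_k phi = r_k where
  (G_k)_{ij} = rho(|i - j|), (r_k)_i = rho(i), i,j = 1..k.
Equivalently, Durbin-Levinson gives phi_{kk} iteratively:
  phi_{11} = rho(1)
  phi_{kk} = [rho(k) - sum_{j=1..k-1} phi_{k-1,j} rho(k-j)]
            / [1 - sum_{j=1..k-1} phi_{k-1,j} rho(j)],
  phi_{k,j} = phi_{k-1,j} - phi_{kk} phi_{k-1,k-j},  j = 1..k-1.
Step k = 1:
  phi_11 = rho(1) = -0.7479.
Step k = 2:
  phi_22 = [rho(2) - phi_11 rho(1)] / [1 - phi_11 rho(1)] = [0.7378 - (-0.7479)(-0.7479)] / [1 - (-0.7479)(-0.7479)]
         = 0.17844559 / 0.44064559 = 0.405.
Therefore phi_{22} = 0.4050.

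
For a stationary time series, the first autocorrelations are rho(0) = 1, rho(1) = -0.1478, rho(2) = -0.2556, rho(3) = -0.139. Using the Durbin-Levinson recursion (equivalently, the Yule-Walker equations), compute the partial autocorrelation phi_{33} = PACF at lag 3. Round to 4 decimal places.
\phi_{33} = -0.2551

The PACF at lag k is phi_{kk}, the last component of the solution
to the Yule-Walker system G_k phi = r_k where
  (G_k)_{ij} = rho(|i - j|), (r_k)_i = rho(i), i,j = 1..k.
Equivalently, Durbin-Levinson gives phi_{kk} iteratively:
  phi_{11} = rho(1)
  phi_{kk} = [rho(k) - sum_{j=1..k-1} phi_{k-1,j} rho(k-j)]
            / [1 - sum_{j=1..k-1} phi_{k-1,j} rho(j)],
  phi_{k,j} = phi_{k-1,j} - phi_{kk} phi_{k-1,k-j},  j = 1..k-1.
Step k = 1:
  phi_11 = rho(1) = -0.1478.
Step k = 2:
  phi_22 = [rho(2) - phi_11 rho(1)] / [1 - phi_11 rho(1)] = [-0.2556 - (-0.1478)(-0.1478)] / [1 - (-0.1478)(-0.1478)]
         = -0.27744484 / 0.97815516 = -0.283641.
  Update: phi_21 = phi_11 - phi_22 phi_11 = -0.1478 - (-0.283641)(-0.1478) = -0.189722.
Step k = 3:
  phi_33 = [rho(3) - phi_21 rho(2) - phi_22 rho(1)] / [1 - phi_21 rho(1) - phi_22 rho(2)]
    numerator   = -0.139 - (-0.189722)(-0.2556) - (-0.283641)(-0.1478) = -0.22941511
    denominator = 1 - (-0.189722)(-0.1478) - (-0.283641)(-0.2556) = 0.89946045
  phi_33 = -0.22941511 / 0.89946045 = -0.2551.
Therefore phi_{33} = -0.2551.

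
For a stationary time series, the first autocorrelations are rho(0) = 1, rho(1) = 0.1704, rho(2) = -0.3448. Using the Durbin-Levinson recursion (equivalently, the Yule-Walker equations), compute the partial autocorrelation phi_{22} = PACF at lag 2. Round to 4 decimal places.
\phi_{22} = -0.3850

The PACF at lag k is phi_{kk}, the last component of the solution
to the Yule-Walker system G_k phi = r_k where
  (G_k)_{ij} = rho(|i - j|), (r_k)_i = rho(i), i,j = 1..k.
Equivalently, Durbin-Levinson gives phi_{kk} iteratively:
  phi_{11} = rho(1)
  phi_{kk} = [rho(k) - sum_{j=1..k-1} phi_{k-1,j} rho(k-j)]
            / [1 - sum_{j=1..k-1} phi_{k-1,j} rho(j)],
  phi_{k,j} = phi_{k-1,j} - phi_{kk} phi_{k-1,k-j},  j = 1..k-1.
Step k = 1:
  phi_11 = rho(1) = 0.1704.
Step k = 2:
  phi_22 = [rho(2) - phi_11 rho(1)] / [1 - phi_11 rho(1)] = [-0.3448 - (0.1704)(0.1704)] / [1 - (0.1704)(0.1704)]
         = -0.37383616 / 0.97096384 = -0.385.
Therefore phi_{22} = -0.3850.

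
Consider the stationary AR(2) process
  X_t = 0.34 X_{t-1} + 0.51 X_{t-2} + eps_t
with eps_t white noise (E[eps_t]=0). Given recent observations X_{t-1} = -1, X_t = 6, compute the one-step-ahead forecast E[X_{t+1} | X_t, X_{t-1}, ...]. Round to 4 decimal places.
E[X_{t+1} \mid \mathcal F_t] = 1.5300

For an AR(p) model X_t = c + sum_i phi_i X_{t-i} + eps_t, the
one-step-ahead conditional mean is
  E[X_{t+1} | X_t, ...] = c + sum_i phi_i X_{t+1-i}.
Substitute known values:
  E[X_{t+1} | ...] = (0.34) * (6) + (0.51) * (-1)
                   = 1.5300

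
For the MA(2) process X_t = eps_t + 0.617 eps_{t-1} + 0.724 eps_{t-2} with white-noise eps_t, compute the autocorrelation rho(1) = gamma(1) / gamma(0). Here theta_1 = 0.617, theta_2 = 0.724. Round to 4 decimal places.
\rho(1) = 0.5584

For an MA(q) process with theta_0 = 1, the autocovariance is
  gamma(k) = sigma^2 * sum_{i=0..q-k} theta_i * theta_{i+k},
and rho(k) = gamma(k) / gamma(0). Sigma^2 cancels.
  numerator   = (1)*(0.617) + (0.617)*(0.724) = 1.063708.
  denominator = (1)^2 + (0.617)^2 + (0.724)^2 = 1.904865.
  rho(1) = 1.063708 / 1.904865 = 0.5584.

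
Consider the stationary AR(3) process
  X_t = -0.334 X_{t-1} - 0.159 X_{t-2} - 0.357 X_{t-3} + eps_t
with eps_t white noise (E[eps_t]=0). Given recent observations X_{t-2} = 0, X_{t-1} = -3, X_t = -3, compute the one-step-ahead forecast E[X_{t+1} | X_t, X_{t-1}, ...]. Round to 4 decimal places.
E[X_{t+1} \mid \mathcal F_t] = 1.4790

For an AR(p) model X_t = c + sum_i phi_i X_{t-i} + eps_t, the
one-step-ahead conditional mean is
  E[X_{t+1} | X_t, ...] = c + sum_i phi_i X_{t+1-i}.
Substitute known values:
  E[X_{t+1} | ...] = (-0.334) * (-3) + (-0.159) * (-3) + (-0.357) * (0)
                   = 1.4790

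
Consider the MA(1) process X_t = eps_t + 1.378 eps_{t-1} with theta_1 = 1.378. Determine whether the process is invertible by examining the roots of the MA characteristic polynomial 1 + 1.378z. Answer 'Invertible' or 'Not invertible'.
\text{Not invertible}

The MA(q) characteristic polynomial is P(z) = 1 + 1.378z.
Invertibility requires all roots to lie outside the unit circle, i.e. |z| > 1 for every root.
This is linear in z: 1 + (1.378) z = 0  =>  z = -1/(1.378) = -0.725689,  |z| = 0.725689.
Moduli of all roots: 0.7257.
All moduli strictly greater than 1? No.
Verdict: Not invertible.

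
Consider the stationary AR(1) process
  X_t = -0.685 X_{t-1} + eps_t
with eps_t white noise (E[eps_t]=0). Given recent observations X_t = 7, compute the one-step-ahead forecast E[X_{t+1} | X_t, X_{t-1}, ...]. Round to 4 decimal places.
E[X_{t+1} \mid \mathcal F_t] = -4.7950

For an AR(p) model X_t = c + sum_i phi_i X_{t-i} + eps_t, the
one-step-ahead conditional mean is
  E[X_{t+1} | X_t, ...] = c + sum_i phi_i X_{t+1-i}.
Substitute known values:
  E[X_{t+1} | ...] = (-0.685) * (7)
                   = -4.7950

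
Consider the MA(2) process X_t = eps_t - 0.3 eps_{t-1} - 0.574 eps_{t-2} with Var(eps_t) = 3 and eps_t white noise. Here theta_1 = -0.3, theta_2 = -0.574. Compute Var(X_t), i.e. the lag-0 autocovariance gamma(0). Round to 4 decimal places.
\gamma(0) = 4.2584

For an MA(q) process X_t = eps_t + sum_i theta_i eps_{t-i} with
Var(eps_t) = sigma^2, the variance is
  gamma(0) = sigma^2 * (1 + sum_i theta_i^2).
  sum_i theta_i^2 = (-0.3)^2 + (-0.574)^2 = 0.09 + 0.329476 = 0.419476.
  gamma(0) = 3 * (1 + 0.419476) = 3 * 1.419476 = 4.258428, which rounds to 4.2584.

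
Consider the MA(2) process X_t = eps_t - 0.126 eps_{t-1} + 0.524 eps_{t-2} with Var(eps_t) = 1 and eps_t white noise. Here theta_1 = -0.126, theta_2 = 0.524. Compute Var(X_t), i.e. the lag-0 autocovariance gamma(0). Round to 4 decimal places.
\gamma(0) = 1.2905

For an MA(q) process X_t = eps_t + sum_i theta_i eps_{t-i} with
Var(eps_t) = sigma^2, the variance is
  gamma(0) = sigma^2 * (1 + sum_i theta_i^2).
  sum_i theta_i^2 = (-0.126)^2 + (0.524)^2 = 0.015876 + 0.274576 = 0.290452.
  gamma(0) = 1 * (1 + 0.290452) = 1 * 1.290452 = 1.290452, which rounds to 1.2905.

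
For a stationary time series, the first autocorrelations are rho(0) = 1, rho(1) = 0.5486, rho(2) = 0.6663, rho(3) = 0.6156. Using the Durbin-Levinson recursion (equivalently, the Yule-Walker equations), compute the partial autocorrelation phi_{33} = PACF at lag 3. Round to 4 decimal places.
\phi_{33} = 0.3039

The PACF at lag k is phi_{kk}, the last component of the solution
to the Yule-Walker system G_k phi = r_k where
  (G_k)_{ij} = rho(|i - j|), (r_k)_i = rho(i), i,j = 1..k.
Equivalently, Durbin-Levinson gives phi_{kk} iteratively:
  phi_{11} = rho(1)
  phi_{kk} = [rho(k) - sum_{j=1..k-1} phi_{k-1,j} rho(k-j)]
            / [1 - sum_{j=1..k-1} phi_{k-1,j} rho(j)],
  phi_{k,j} = phi_{k-1,j} - phi_{kk} phi_{k-1,k-j},  j = 1..k-1.
Step k = 1:
  phi_11 = rho(1) = 0.5486.
Step k = 2:
  phi_22 = [rho(2) - phi_11 rho(1)] / [1 - phi_11 rho(1)] = [0.6663 - (0.5486)(0.5486)] / [1 - (0.5486)(0.5486)]
         = 0.36533804 / 0.69903804 = 0.52263.
  Update: phi_21 = phi_11 - phi_22 phi_11 = 0.5486 - (0.52263)(0.5486) = 0.261885.
Step k = 3:
  phi_33 = [rho(3) - phi_21 rho(2) - phi_22 rho(1)] / [1 - phi_21 rho(1) - phi_22 rho(2)]
    numerator   = 0.6156 - (0.261885)(0.6663) - (0.52263)(0.5486) = 0.15439114
    denominator = 1 - (0.261885)(0.5486) - (0.52263)(0.6663) = 0.50810153
  phi_33 = 0.15439114 / 0.50810153 = 0.3039.
Therefore phi_{33} = 0.3039.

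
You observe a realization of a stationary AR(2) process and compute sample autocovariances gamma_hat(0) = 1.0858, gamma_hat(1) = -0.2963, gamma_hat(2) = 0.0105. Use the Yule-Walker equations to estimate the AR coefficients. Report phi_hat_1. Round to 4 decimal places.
\hat\phi_{1} = -0.2920

The Yule-Walker equations for an AR(p) process read, in matrix form,
  Gamma_p phi = r_p,   with   (Gamma_p)_{ij} = gamma(|i - j|),
                       (r_p)_i = gamma(i),   i,j = 1..p.
Substitute the sample gammas (Toeplitz matrix and right-hand side of size 2):
  Gamma_p = [[1.0858, -0.2963], [-0.2963, 1.0858]]
  r_p     = [-0.2963, 0.0105]
Written out:
  1.0858 phi_1 - 0.2963 phi_2 = -0.2963
  -0.2963 phi_1 + 1.0858 phi_2 = 0.0105
Solve by Cramer's rule:
  det = gamma(0)^2 - gamma(1)^2 = (1.0858)^2 - (-0.2963)^2 = 1.17896164 - 0.08779369 = 1.09116795
  phi_hat_1 = [gamma(1) gamma(0) - gamma(1) gamma(2)] / det = [(-0.2963)(1.0858) - (-0.2963)(0.0105)] / 1.09116795 = -0.31861139 / 1.09116795 = -0.292
  phi_hat_2 = [gamma(0) gamma(2) - gamma(1)^2] / det = [(1.0858)(0.0105) - (-0.2963)^2] / 1.09116795 = -0.07639279 / 1.09116795 = -0.07
So phi_hat = [-0.2920, -0.0700].
Therefore phi_hat_1 = -0.2920.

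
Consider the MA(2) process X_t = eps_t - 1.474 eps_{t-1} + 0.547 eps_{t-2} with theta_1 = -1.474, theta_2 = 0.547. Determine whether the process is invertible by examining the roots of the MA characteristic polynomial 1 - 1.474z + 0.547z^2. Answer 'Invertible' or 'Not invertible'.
\text{Invertible}

The MA(q) characteristic polynomial is P(z) = 1 - 1.474z + 0.547z^2.
Invertibility requires all roots to lie outside the unit circle, i.e. |z| > 1 for every root.
Set 1 + (-1.474) z + (0.547) z^2 = 0, i.e. a z^2 + b z + c = 0 with a = 0.547, b = -1.474, c = 1.
Discriminant D = b^2 - 4ac = (-1.474)^2 - 4*(0.547)*1 = 2.172676 - (2.188) = -0.015324.
D < 0, so the roots are the complex-conjugate pair z = (-b +/- i sqrt(-D)) / (2a) = 1.3473 +/- 0.1132i.
For a conjugate pair |z|^2 = z * conj(z) = (product of roots) = c/a = 1/(0.547) = 1.828154, so |z| = sqrt(1.828154) = 1.3521 for both roots.
Moduli of all roots: 1.3521, 1.3521.
All moduli strictly greater than 1? Yes.
Verdict: Invertible.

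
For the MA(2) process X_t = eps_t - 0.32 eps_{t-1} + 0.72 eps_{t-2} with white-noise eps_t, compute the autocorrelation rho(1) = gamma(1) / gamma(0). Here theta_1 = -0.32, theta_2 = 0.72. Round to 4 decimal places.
\rho(1) = -0.3396

For an MA(q) process with theta_0 = 1, the autocovariance is
  gamma(k) = sigma^2 * sum_{i=0..q-k} theta_i * theta_{i+k},
and rho(k) = gamma(k) / gamma(0). Sigma^2 cancels.
  numerator   = (1)*(-0.32) + (-0.32)*(0.72) = -0.5504.
  denominator = (1)^2 + (-0.32)^2 + (0.72)^2 = 1.6208.
  rho(1) = -0.5504 / 1.6208 = -0.3396.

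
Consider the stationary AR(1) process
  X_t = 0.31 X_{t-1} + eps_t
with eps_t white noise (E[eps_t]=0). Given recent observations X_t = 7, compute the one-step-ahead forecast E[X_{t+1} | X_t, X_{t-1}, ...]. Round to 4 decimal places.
E[X_{t+1} \mid \mathcal F_t] = 2.1700

For an AR(p) model X_t = c + sum_i phi_i X_{t-i} + eps_t, the
one-step-ahead conditional mean is
  E[X_{t+1} | X_t, ...] = c + sum_i phi_i X_{t+1-i}.
Substitute known values:
  E[X_{t+1} | ...] = (0.31) * (7)
                   = 2.1700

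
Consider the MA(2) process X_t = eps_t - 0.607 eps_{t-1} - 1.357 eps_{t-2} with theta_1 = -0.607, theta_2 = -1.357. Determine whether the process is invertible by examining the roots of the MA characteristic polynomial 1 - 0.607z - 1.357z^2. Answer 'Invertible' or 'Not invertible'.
\text{Not invertible}

The MA(q) characteristic polynomial is P(z) = 1 - 0.607z - 1.357z^2.
Invertibility requires all roots to lie outside the unit circle, i.e. |z| > 1 for every root.
Set 1 + (-0.607) z + (-1.357) z^2 = 0, i.e. a z^2 + b z + c = 0 with a = -1.357, b = -0.607, c = 1.
Discriminant D = b^2 - 4ac = (-0.607)^2 - 4*(-1.357)*1 = 0.368449 - (-5.428) = 5.796449.
D >= 0, so the roots are real: z = (-b +/- sqrt(D)) / (2a) = (0.607 +/- 2.407582) / (-2.714).
  z_1 = (0.607 + 2.407582) / (-2.714) = -1.1108,   |z_1| = 1.1108.
  z_2 = (0.607 - 2.407582) / (-2.714) = 0.6634,   |z_2| = 0.6634.
Moduli of all roots: 1.1108, 0.6634.
All moduli strictly greater than 1? No.
Verdict: Not invertible.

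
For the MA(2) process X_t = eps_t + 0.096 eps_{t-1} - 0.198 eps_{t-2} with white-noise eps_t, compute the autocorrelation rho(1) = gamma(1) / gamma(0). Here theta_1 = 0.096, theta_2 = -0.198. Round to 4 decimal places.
\rho(1) = 0.0734

For an MA(q) process with theta_0 = 1, the autocovariance is
  gamma(k) = sigma^2 * sum_{i=0..q-k} theta_i * theta_{i+k},
and rho(k) = gamma(k) / gamma(0). Sigma^2 cancels.
  numerator   = (1)*(0.096) + (0.096)*(-0.198) = 0.076992.
  denominator = (1)^2 + (0.096)^2 + (-0.198)^2 = 1.04842.
  rho(1) = 0.076992 / 1.04842 = 0.0734.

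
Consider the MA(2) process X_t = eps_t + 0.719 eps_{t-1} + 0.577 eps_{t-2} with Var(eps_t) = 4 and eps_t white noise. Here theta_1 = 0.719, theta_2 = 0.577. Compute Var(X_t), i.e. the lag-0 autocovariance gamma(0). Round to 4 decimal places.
\gamma(0) = 7.3996

For an MA(q) process X_t = eps_t + sum_i theta_i eps_{t-i} with
Var(eps_t) = sigma^2, the variance is
  gamma(0) = sigma^2 * (1 + sum_i theta_i^2).
  sum_i theta_i^2 = (0.719)^2 + (0.577)^2 = 0.516961 + 0.332929 = 0.84989.
  gamma(0) = 4 * (1 + 0.84989) = 4 * 1.84989 = 7.39956, which rounds to 7.3996.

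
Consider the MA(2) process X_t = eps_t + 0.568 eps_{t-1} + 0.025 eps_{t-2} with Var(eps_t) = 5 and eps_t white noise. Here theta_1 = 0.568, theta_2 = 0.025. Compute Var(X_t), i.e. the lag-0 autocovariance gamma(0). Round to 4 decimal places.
\gamma(0) = 6.6162

For an MA(q) process X_t = eps_t + sum_i theta_i eps_{t-i} with
Var(eps_t) = sigma^2, the variance is
  gamma(0) = sigma^2 * (1 + sum_i theta_i^2).
  sum_i theta_i^2 = (0.568)^2 + (0.025)^2 = 0.322624 + 0.000625 = 0.323249.
  gamma(0) = 5 * (1 + 0.323249) = 5 * 1.323249 = 6.616245, which rounds to 6.6162.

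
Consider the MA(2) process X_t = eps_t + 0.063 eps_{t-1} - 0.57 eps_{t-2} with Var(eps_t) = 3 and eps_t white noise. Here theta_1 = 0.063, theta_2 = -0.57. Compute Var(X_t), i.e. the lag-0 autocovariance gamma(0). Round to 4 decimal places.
\gamma(0) = 3.9866

For an MA(q) process X_t = eps_t + sum_i theta_i eps_{t-i} with
Var(eps_t) = sigma^2, the variance is
  gamma(0) = sigma^2 * (1 + sum_i theta_i^2).
  sum_i theta_i^2 = (0.063)^2 + (-0.57)^2 = 0.003969 + 0.3249 = 0.328869.
  gamma(0) = 3 * (1 + 0.328869) = 3 * 1.328869 = 3.986607, which rounds to 3.9866.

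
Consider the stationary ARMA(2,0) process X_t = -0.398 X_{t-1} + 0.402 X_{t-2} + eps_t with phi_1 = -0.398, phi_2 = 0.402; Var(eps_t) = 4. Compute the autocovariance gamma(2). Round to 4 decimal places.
\gamma(2) = 5.7119

Multiply the model equation by X_{t-k} and take expectations. With theta_0 = psi_0 = 1 and psi_j the MA(infinity) weights, this gives
  gamma(k) - sum_i phi_i gamma(k-i) = c_k,
  c_k = sigma^2 * sum_{j=k..q} theta_j psi_{j-k}   (c_k = 0 for k > q),
using gamma(-m) = gamma(m).
Pure AR (q = 0): c_0 = sigma^2 = 4, c_k = 0 for k >= 1.
Equations for k = 0, 1, 2 (AR order 2, c_2 = 0):
  (E0) gamma(0) = phi_1 gamma(1) + phi_2 gamma(2) + c_0
  (E1) gamma(1) = phi_1 gamma(0) + phi_2 gamma(1) + c_1
  (E2) gamma(2) = phi_1 gamma(1) + phi_2 gamma(0)
From (E1): gamma(1) = A gamma(0) + B with
  A = phi_1 / (1 - phi_2) = -0.398 / 0.598 = -0.665552,   B = c_1 / (1 - phi_2) = 0 / 0.598 = 0.
Insert (E2) into (E0): gamma(0) (1 - phi_2^2) = phi_1 (1 + phi_2) gamma(1) + c_0.
  phi_1 (1 + phi_2) = (-0.398)(1.402) = -0.557996,   1 - phi_2^2 = 0.838396.
Replace gamma(1) by A gamma(0) + B and collect gamma(0):
  gamma(0) [0.838396 - (-0.557996)(-0.665552)] = c_0 = 4
  gamma(0) * 0.467021 = 4
  gamma(0) = 4 / 0.467021 = 8.56493.
  gamma(1) = A gamma(0) = (-0.665552)(8.56493) = -5.700405.
  gamma(2) = phi_1 gamma(1) + phi_2 gamma(0) = (-0.398)(-5.700405) + (0.402)(8.56493) = 5.711863.
Therefore gamma(2) = 5.7119 (to 4 decimal places).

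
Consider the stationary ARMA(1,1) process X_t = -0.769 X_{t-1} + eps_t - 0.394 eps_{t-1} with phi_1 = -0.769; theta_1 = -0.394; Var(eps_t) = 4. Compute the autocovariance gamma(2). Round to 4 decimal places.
\gamma(2) = 11.4069

Multiply the model equation by X_{t-k} and take expectations. With theta_0 = psi_0 = 1 and psi_j the MA(infinity) weights, this gives
  gamma(k) - sum_i phi_i gamma(k-i) = c_k,
  c_k = sigma^2 * sum_{j=k..q} theta_j psi_{j-k}   (c_k = 0 for k > q),
using gamma(-m) = gamma(m).
psi-weights needed (psi_j = theta_j + sum_i phi_i psi_{j-i}):
  psi_1 = theta_1 + phi_1 = -0.394 + (-0.769) = -1.163
Right-hand sides:
  c_0 = sigma^2 (1 + theta_1 psi_1) = 4 * (1 + (-0.394)(-1.163)) = 4 * 1.458222 = 5.832888
  c_1 = sigma^2 theta_1 = 4 * (-0.394) = -1.576
  c_2 = 0
Equations for k = 0 and k = 1 (AR order 1):
  gamma(0) = phi_1 gamma(1) + c_0
  gamma(1) = phi_1 gamma(0) + c_1
Substituting the second into the first: gamma(0) (1 - phi_1^2) = c_0 + phi_1 c_1, so
  gamma(0) = (c_0 + phi_1 c_1) / (1 - phi_1^2) = (5.832888 + (-0.769)(-1.576)) / (1 - (-0.769)^2) = 7.044832 / 0.408639 = 17.239745.
  gamma(1) = phi_1 gamma(0) + c_1 = (-0.769)(17.239745) + (-1.576) = -14.833364.
For k = 2 (> q): gamma(2) = phi_1 gamma(1) = (-0.769)(-14.833364) = 11.406857.
Therefore gamma(2) = 11.4069 (to 4 decimal places).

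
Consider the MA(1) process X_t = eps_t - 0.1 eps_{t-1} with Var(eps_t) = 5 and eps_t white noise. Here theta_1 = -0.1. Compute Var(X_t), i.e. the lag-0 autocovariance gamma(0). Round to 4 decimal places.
\gamma(0) = 5.0500

For an MA(q) process X_t = eps_t + sum_i theta_i eps_{t-i} with
Var(eps_t) = sigma^2, the variance is
  gamma(0) = sigma^2 * (1 + sum_i theta_i^2).
  sum_i theta_i^2 = (-0.1)^2 = 0.01.
  gamma(0) = 5 * (1 + 0.01) = 5 * 1.01 = 5.05, which rounds to 5.0500.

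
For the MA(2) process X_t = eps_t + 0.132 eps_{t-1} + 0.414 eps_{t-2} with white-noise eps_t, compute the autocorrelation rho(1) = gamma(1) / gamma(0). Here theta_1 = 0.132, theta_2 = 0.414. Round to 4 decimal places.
\rho(1) = 0.1570

For an MA(q) process with theta_0 = 1, the autocovariance is
  gamma(k) = sigma^2 * sum_{i=0..q-k} theta_i * theta_{i+k},
and rho(k) = gamma(k) / gamma(0). Sigma^2 cancels.
  numerator   = (1)*(0.132) + (0.132)*(0.414) = 0.186648.
  denominator = (1)^2 + (0.132)^2 + (0.414)^2 = 1.18882.
  rho(1) = 0.186648 / 1.18882 = 0.1570.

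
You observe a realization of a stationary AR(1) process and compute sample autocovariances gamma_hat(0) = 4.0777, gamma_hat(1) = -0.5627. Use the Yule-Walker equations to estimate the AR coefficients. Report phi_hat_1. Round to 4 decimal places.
\hat\phi_{1} = -0.1380

The Yule-Walker equations for an AR(p) process read, in matrix form,
  Gamma_p phi = r_p,   with   (Gamma_p)_{ij} = gamma(|i - j|),
                       (r_p)_i = gamma(i),   i,j = 1..p.
Substitute the sample gammas (Toeplitz matrix and right-hand side of size 1):
  Gamma_p = [[4.0777]]
  r_p     = [-0.5627]
With p = 1 this is the single equation gamma(0) phi_1 = gamma(1):
  phi_hat_1 = gamma(1) / gamma(0) = -0.5627 / 4.0777 = -0.1380.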